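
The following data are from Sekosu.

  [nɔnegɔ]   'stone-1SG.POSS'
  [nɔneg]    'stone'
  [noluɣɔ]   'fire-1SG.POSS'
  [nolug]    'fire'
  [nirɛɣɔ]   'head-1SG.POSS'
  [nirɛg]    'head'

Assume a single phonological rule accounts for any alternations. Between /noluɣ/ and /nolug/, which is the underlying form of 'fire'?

In [noluɣɔ] and [nolug] the final segment of 'fire' alternates: [ɣ] ~ [g].
The stem 'stone' ([nɔnegɔ], [nɔneg]) shows [g] unchanged in both environments, so [g] cannot be basic with [ɣ] derived before the 1SG.POSS suffix.
Therefore /ɣ/ is basic and [g] is derived by word-final hardening (voiced fricatives become stops word-finally).

/noluɣ/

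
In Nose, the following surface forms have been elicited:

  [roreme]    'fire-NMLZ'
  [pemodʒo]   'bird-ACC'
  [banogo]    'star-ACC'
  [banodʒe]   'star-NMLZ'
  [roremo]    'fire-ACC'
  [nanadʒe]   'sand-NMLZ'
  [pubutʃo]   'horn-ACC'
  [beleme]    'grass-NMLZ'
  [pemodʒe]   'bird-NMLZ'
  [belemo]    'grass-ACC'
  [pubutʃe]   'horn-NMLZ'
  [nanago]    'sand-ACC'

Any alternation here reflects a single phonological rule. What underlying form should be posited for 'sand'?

/nanag/

In [nanadʒe] and [nanago] the final segment of 'sand' alternates: [dʒ] ~ [g].
If /dʒ/ were underlying and a rule turned it into [g] before the ACC suffix, 'bird' would also alternate; but it has [dʒ] in both [pemodʒe] and [pemodʒo].
Therefore /g/ is basic and [dʒ] is derived by palatalization before a front vowel (/g/ becomes palato-alveolar [dʒ] before a front vowel).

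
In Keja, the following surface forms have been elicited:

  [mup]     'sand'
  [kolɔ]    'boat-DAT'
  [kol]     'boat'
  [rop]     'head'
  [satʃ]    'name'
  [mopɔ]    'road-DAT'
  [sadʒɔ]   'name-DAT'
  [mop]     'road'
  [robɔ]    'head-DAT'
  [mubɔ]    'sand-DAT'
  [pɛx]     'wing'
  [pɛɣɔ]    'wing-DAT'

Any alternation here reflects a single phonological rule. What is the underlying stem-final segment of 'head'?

/b/

The stem for 'head' ends in [p] in [rop] but [b] in [robɔ].
The stem 'road' ([mop], [mopɔ]) shows [p] unchanged in both environments, so [p] cannot be basic with [b] derived before the DAT suffix.
The underlying segment must be /b/; voiced obstruents become voiceless word-finally, yielding [p] there.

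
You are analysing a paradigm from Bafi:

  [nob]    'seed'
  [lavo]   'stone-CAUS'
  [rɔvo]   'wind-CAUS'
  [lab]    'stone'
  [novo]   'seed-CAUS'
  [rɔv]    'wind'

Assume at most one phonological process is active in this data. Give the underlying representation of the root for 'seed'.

The stem for 'seed' ends in [b] in [nob] but [v] in [novo].
But 'wind' keeps [v] in both environments ([rɔv], [rɔvo]), so there is no rule changing /v/ to [b] in isolation.
The alternation reflects intervocalic spirantization: voiced stops become fricatives between vowels. /b/ is underlying.
The underlying form of 'seed' is therefore /nob/.

/nob/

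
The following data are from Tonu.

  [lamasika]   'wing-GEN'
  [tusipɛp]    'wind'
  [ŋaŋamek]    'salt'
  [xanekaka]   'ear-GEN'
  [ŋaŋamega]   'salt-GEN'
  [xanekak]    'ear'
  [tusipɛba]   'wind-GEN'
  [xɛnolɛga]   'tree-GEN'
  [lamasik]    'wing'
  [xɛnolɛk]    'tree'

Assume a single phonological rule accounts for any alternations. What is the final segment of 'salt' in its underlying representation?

/g/

In [ŋaŋamek] and [ŋaŋamega] the final segment of 'salt' alternates: [k] ~ [g].
The stem 'wing' ([lamasik], [lamasika]) shows [k] unchanged in both environments, so [k] cannot be basic with [g] derived before the GEN suffix.
The underlying segment must be /g/; voiced obstruents become voiceless word-finally, yielding [k] there.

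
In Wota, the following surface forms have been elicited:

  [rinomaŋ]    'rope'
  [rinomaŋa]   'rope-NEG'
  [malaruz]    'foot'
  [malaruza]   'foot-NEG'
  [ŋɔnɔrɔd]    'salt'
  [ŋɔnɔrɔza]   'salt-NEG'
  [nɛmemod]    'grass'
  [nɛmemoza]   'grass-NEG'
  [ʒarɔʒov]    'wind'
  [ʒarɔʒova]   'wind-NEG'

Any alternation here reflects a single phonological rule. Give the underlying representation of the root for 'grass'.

'grass' shows [d] ~ [z] at the end of the stem ([nɛmemod] vs [nɛmemoza]).
The stem 'foot' ([malaruz], [malaruza]) shows [z] unchanged in both environments, so [z] cannot be basic with [d] derived in isolation.
The alternation reflects intervocalic spirantization: voiced stops become fricatives between vowels. /d/ is underlying.
So 'grass' = /nɛmemod/.

/nɛmemod/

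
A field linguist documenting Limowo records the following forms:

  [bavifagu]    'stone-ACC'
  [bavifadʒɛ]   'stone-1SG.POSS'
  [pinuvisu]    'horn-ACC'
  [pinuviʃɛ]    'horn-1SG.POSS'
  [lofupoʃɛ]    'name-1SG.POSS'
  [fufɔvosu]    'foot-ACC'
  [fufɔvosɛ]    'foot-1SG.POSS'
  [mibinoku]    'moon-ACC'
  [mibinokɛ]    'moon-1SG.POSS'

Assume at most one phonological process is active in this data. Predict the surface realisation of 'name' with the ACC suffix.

[lofuposu]

In [pinuvisu] and [pinuviʃɛ] the final segment of 'horn' alternates: [s] ~ [ʃ].
Compare 'foot', with invariant [s] in [fufɔvosu] and [fufɔvosɛ]: an analysis with underlying /s/ and a rule producing [ʃ] before the 1SG.POSS suffix would wrongly predict alternation here too.
Therefore /ʃ/ is basic and [s] is derived by depalatalization (palato-alveolar /dʒ/ and /ʃ/ become [g] and [s] when no front vowel follows).
From [lofupoʃɛ] the stem 'name' is /lofupoʃ/; when no front vowel follows this yields [lofuposu].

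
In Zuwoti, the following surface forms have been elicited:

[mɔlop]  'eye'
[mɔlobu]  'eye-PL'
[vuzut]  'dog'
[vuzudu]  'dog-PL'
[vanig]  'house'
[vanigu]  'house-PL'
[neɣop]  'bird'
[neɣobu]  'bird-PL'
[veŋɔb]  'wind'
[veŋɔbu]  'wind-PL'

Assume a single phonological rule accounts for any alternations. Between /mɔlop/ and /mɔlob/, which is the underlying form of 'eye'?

In [mɔlop] and [mɔlobu] the final segment of 'eye' alternates: [p] ~ [b].
The stem 'wind' ([veŋɔb], [veŋɔbu]) shows [b] unchanged in both environments, so [b] cannot be basic with [p] derived in isolation.
The alternation reflects intervocalic voicing: voiceless stops become voiced between vowels. /p/ is underlying.

/mɔlop/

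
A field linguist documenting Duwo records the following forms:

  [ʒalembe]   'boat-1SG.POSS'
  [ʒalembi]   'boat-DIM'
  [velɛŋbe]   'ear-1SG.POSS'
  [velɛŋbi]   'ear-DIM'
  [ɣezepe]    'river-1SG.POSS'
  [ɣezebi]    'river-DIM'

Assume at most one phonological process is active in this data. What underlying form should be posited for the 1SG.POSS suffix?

The 1SG.POSS suffix surfaces as [-be] and [-pe], depending on the final segment of the stem.
The DIM suffix, which begins with [b], is invariant after every stem; so [b] is not altered by any rule here.
So the underlying form is /-pe/, and voiceless stops become voiced after a nasal.

/-pe/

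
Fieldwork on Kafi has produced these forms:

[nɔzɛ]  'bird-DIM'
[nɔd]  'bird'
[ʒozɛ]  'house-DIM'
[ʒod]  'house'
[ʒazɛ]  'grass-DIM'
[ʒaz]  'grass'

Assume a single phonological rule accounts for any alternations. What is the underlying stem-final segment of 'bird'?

The stem for 'bird' ends in [z] in [nɔzɛ] but [d] in [nɔd].
If /z/ were underlying and a rule turned it into [d] in isolation, 'grass' would also alternate; but it has [z] in both [ʒazɛ] and [ʒaz].
So /d/ is underlying, and a rule of intervocalic spirantization — voiced stops become fricatives between vowels — gives [z].

/d/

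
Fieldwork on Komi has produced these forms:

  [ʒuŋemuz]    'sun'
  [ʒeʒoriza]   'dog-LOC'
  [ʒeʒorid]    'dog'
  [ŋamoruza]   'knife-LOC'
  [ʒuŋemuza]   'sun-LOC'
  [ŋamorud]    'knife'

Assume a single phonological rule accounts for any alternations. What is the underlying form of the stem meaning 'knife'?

The root 'knife' surfaces as [ŋamoruza] and [ŋamorud], with a stem-final [z] ~ [d] alternation.
The stem 'sun' ([ʒuŋemuza], [ʒuŋemuz]) shows [z] unchanged in both environments, so [z] cannot be basic with [d] derived in isolation.
So /d/ is underlying, and a rule of intervocalic spirantization — voiced stops become fricatives between vowels — gives [z].

/ŋamorud/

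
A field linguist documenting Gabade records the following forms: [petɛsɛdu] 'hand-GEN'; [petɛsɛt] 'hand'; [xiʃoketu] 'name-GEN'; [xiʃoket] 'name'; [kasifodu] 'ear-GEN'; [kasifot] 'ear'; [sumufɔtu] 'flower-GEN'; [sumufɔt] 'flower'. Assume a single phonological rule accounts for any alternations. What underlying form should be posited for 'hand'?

/petɛsɛd/

'hand' shows [d] ~ [t] at the end of the stem ([petɛsɛdu] vs [petɛsɛt]).
If /t/ were underlying and a rule turned it into [d] before the GEN suffix, 'name' would also alternate; but it has [t] in both [xiʃoketu] and [xiʃoket].
The underlying segment must be /d/; voiced obstruents become voiceless word-finally, yielding [t] there.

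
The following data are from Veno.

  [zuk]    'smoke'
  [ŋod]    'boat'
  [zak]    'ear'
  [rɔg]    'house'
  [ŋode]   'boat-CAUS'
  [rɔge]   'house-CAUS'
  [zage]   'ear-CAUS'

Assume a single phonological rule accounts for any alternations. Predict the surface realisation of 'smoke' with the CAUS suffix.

'ear' shows [k] ~ [g] at the end of the stem ([zak] vs [zage]).
The stem 'house' ([rɔg], [rɔge]) shows [g] unchanged in both environments, so [g] cannot be basic with [k] derived in isolation.
The alternation reflects intervocalic voicing: voiceless stops become voiced between vowels. /k/ is underlying.
The one attested form of 'smoke', [zuk], shows underlying /zuk/. Applying the same rule between vowels gives [zuge].

[zuge]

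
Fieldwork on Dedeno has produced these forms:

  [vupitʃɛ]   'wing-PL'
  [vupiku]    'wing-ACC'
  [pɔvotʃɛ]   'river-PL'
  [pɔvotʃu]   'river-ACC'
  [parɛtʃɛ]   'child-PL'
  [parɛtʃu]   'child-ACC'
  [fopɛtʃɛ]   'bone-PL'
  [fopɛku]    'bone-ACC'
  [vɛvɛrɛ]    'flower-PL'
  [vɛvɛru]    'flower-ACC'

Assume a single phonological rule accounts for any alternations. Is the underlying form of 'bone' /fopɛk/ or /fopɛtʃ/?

/fopɛk/

The root 'bone' surfaces as [fopɛtʃɛ] and [fopɛku], with a stem-final [tʃ] ~ [k] alternation.
Compare 'child', with invariant [tʃ] in [parɛtʃɛ] and [parɛtʃu]: an analysis with underlying /tʃ/ and a rule producing [k] before the ACC suffix would wrongly predict alternation here too.
So /k/ is underlying, and a rule of palatalization before a front vowel — /k/ becomes palato-alveolar [tʃ] before a front vowel — gives [tʃ].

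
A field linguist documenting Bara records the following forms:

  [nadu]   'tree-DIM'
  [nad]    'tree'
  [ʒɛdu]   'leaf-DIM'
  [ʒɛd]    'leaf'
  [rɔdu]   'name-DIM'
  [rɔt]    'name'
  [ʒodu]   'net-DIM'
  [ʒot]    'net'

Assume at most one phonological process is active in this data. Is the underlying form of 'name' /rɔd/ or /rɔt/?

/rɔt/

'name' shows [d] ~ [t] at the end of the stem ([rɔdu] vs [rɔt]).
Compare 'leaf', with invariant [d] in [ʒɛdu] and [ʒɛd]: an analysis with underlying /d/ and a rule producing [t] in isolation would wrongly predict alternation here too.
Therefore /t/ is basic and [d] is derived by intervocalic voicing (voiceless stops become voiced between vowels).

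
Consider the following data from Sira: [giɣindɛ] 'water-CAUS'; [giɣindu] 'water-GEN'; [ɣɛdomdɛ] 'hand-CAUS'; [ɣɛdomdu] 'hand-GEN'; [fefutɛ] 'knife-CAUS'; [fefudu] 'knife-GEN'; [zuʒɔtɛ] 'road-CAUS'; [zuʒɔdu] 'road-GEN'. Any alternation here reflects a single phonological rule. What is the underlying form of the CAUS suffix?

/-tɛ/

The CAUS morpheme has two allomorphs, [-dɛ] and [-tɛ].
The GEN suffix, which begins with [d], is invariant after every stem; so [d] is not altered by any rule here.
So the underlying form is /-tɛ/, and voiceless stops become voiced after a nasal.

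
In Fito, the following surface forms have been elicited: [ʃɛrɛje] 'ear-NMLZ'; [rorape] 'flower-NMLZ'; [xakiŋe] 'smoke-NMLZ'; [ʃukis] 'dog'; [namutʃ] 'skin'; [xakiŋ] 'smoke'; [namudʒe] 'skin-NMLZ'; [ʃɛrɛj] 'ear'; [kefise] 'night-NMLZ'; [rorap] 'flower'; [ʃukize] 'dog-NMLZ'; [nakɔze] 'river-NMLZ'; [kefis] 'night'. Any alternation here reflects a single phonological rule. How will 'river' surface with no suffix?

The root 'dog' surfaces as [ʃukis] and [ʃukize], with a stem-final [s] ~ [z] alternation.
The stem 'night' ([kefis], [kefise]) shows [s] unchanged in both environments, so [s] cannot be basic with [z] derived before the NMLZ suffix.
So /z/ is underlying, and a rule of word-final obstruent devoicing — voiced obstruents become voiceless word-finally — gives [s].
From [nakɔze] the stem 'river' is /nakɔz/; word-finally this yields [nakɔs].

[nakɔs]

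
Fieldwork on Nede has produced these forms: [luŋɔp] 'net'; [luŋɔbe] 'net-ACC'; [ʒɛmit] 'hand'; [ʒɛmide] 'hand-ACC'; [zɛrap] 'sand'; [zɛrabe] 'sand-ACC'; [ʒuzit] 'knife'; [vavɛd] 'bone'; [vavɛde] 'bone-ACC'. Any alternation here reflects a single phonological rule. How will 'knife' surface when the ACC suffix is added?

[ʒuzide]

'hand' shows [t] ~ [d] at the end of the stem ([ʒɛmit] vs [ʒɛmide]).
If /d/ were underlying and a rule turned it into [t] in isolation, 'bone' would also alternate; but it has [d] in both [vavɛd] and [vavɛde].
Therefore /t/ is basic and [d] is derived by intervocalic voicing (voiceless stops become voiced between vowels).
The one attested form of 'knife', [ʒuzit], shows underlying /ʒuzit/. Applying the same rule between vowels gives [ʒuzide].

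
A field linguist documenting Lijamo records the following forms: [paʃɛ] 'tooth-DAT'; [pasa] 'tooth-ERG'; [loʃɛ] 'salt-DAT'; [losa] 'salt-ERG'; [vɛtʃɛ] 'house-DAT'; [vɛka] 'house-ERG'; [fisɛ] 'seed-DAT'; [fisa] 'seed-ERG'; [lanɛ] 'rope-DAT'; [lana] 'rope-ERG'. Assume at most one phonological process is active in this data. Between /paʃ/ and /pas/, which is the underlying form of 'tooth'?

In [paʃɛ] and [pasa] the final segment of 'tooth' alternates: [ʃ] ~ [s].
If /s/ were underlying and a rule turned it into [ʃ] before the DAT suffix, 'seed' would also alternate; but it has [s] in both [fisɛ] and [fisa].
The alternation reflects depalatalization: palato-alveolar /tʃ/ and /ʃ/ become [k] and [s] when no front vowel follows. /ʃ/ is underlying.

/paʃ/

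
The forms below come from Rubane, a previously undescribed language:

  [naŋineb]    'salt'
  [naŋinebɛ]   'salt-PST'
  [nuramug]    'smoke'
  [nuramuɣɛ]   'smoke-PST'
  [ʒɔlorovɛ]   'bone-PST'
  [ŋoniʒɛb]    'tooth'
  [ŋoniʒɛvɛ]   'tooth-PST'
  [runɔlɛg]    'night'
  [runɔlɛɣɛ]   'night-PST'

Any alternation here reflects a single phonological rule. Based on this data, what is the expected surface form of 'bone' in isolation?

[ʒɔlorob]

The stem for 'tooth' ends in [b] in [ŋoniʒɛb] but [v] in [ŋoniʒɛvɛ].
If /b/ were underlying and a rule turned it into [v] before the PST suffix, 'salt' would also alternate; but it has [b] in both [naŋineb] and [naŋinebɛ].
So /v/ is underlying, and a rule of word-final hardening — voiced fricatives become stops word-finally — gives [b].
The one attested form of 'bone', [ʒɔlorovɛ], shows underlying /ʒɔlorov/. Applying the same rule word-finally gives [ʒɔlorob].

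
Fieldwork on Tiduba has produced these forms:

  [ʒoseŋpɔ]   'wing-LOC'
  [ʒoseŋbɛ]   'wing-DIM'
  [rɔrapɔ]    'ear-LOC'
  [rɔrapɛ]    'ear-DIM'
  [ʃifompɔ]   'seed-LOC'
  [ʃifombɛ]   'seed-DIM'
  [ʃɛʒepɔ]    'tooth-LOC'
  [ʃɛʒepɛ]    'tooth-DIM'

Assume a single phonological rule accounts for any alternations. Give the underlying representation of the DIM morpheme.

The DIM suffix surfaces as [-bɛ] and [-pɛ], depending on the final segment of the stem.
The LOC suffix, which begins with [p], is invariant after every stem; so [p] is not altered by any rule here.
So the underlying form is /-bɛ/, and voiced stops become voiceless after a vowel.

/-bɛ/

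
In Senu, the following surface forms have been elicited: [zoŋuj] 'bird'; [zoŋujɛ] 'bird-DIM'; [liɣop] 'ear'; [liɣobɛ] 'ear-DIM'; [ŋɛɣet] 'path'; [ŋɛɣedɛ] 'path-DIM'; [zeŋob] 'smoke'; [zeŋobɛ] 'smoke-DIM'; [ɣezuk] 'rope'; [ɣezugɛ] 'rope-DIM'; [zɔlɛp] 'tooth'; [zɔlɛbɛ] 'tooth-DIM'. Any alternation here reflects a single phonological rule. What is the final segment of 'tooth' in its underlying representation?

/p/

In [zɔlɛp] and [zɔlɛbɛ] the final segment of 'tooth' alternates: [p] ~ [b].
But 'smoke' keeps [b] in both environments ([zeŋob], [zeŋobɛ]), so there is no rule changing /b/ to [p] in isolation.
The underlying segment must be /p/; voiceless stops become voiced between vowels, yielding [b] there.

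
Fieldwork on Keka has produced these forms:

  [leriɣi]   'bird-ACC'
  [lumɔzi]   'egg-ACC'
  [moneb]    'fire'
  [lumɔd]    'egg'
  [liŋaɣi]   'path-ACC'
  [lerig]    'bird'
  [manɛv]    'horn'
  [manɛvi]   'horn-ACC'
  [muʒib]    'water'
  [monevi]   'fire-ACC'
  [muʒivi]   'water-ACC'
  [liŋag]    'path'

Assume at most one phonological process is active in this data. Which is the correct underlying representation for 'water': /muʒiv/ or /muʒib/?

/muʒib/

In [muʒivi] and [muʒib] the final segment of 'water' alternates: [v] ~ [b].
The stem 'horn' ([manɛvi], [manɛv]) shows [v] unchanged in both environments, so [v] cannot be basic with [b] derived in isolation.
The underlying segment must be /b/; voiced stops become fricatives between vowels, yielding [v] there.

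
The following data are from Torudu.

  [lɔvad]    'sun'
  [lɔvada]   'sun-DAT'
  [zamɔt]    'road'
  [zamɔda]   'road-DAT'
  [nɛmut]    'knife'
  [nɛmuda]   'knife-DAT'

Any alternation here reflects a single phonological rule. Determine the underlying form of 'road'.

/zamɔt/

The root 'road' surfaces as [zamɔt] and [zamɔda], with a stem-final [t] ~ [d] alternation.
Compare 'sun', with invariant [d] in [lɔvad] and [lɔvada]: an analysis with underlying /d/ and a rule producing [t] in isolation would wrongly predict alternation here too.
The underlying segment must be /t/; voiceless stops become voiced between vowels, yielding [d] there.
So 'road' = /zamɔt/.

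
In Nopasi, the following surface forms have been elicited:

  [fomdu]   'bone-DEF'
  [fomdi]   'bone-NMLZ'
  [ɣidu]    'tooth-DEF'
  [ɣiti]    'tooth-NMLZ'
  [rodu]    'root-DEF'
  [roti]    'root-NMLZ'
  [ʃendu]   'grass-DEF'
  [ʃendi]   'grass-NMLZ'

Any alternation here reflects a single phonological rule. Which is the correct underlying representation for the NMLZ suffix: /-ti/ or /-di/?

The NMLZ morpheme has two allomorphs, [-di] and [-ti].
By contrast the DEF suffix keeps its initial [d] throughout — that segment must be underlying.
So the underlying form is /-ti/, and voiceless stops become voiced after a nasal.

/-ti/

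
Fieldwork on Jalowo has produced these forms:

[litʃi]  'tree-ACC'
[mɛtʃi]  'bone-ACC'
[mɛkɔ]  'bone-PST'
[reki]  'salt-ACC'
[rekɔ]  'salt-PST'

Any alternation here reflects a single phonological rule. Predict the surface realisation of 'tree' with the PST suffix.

In [mɛtʃi] and [mɛkɔ] the final segment of 'bone' alternates: [tʃ] ~ [k].
The stem 'salt' ([reki], [rekɔ]) shows [k] unchanged in both environments, so [k] cannot be basic with [tʃ] derived before the ACC suffix.
The alternation reflects depalatalization: palato-alveolar /tʃ/ becomes [k] when no front vowel follows. /tʃ/ is underlying.
From [litʃi] the stem 'tree' is /litʃ/; when no front vowel follows this yields [likɔ].

[likɔ]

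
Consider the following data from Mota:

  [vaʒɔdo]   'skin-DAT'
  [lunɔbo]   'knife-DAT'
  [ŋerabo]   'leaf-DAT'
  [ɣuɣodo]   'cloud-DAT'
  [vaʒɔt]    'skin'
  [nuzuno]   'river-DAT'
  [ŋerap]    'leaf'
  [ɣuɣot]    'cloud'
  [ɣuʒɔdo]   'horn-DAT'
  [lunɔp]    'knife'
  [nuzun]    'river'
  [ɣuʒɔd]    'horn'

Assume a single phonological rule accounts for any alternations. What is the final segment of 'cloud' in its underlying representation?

'cloud' shows [t] ~ [d] at the end of the stem ([ɣuɣot] vs [ɣuɣodo]).
The stem 'horn' ([ɣuʒɔd], [ɣuʒɔdo]) shows [d] unchanged in both environments, so [d] cannot be basic with [t] derived in isolation.
So /t/ is underlying, and a rule of intervocalic voicing — voiceless stops become voiced between vowels — gives [d].

/t/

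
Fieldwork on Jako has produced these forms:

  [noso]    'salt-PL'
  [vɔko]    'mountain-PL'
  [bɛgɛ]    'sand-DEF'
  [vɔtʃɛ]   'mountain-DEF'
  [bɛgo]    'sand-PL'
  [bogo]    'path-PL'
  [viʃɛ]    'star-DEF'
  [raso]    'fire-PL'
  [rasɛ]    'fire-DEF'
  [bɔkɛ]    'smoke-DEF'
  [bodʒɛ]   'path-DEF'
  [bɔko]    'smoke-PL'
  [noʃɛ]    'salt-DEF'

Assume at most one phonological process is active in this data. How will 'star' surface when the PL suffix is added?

[viso]

In [noʃɛ] and [noso] the final segment of 'salt' alternates: [ʃ] ~ [s].
If /s/ were underlying and a rule turned it into [ʃ] before the DEF suffix, 'fire' would also alternate; but it has [s] in both [rasɛ] and [raso].
The underlying segment must be /ʃ/; palato-alveolar /tʃ/, /dʒ/ and /ʃ/ become [k], [g] and [s] when no front vowel follows, yielding [s] there.
The one attested form of 'star', [viʃɛ], shows underlying /viʃ/. Applying the same rule when no front vowel follows gives [viso].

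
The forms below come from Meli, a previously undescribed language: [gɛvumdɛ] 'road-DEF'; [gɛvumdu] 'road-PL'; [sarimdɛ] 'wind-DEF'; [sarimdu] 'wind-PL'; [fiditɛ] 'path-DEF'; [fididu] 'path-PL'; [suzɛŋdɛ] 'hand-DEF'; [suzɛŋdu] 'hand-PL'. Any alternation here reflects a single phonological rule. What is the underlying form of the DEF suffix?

/-tɛ/

The DEF morpheme has two allomorphs, [-dɛ] and [-tɛ].
The PL suffix, which begins with [d], is invariant after every stem; so [d] is not altered by any rule here.
The DEF suffix is therefore /-tɛ/ underlyingly, with post-nasal voicing: voiceless stops become voiced after a nasal.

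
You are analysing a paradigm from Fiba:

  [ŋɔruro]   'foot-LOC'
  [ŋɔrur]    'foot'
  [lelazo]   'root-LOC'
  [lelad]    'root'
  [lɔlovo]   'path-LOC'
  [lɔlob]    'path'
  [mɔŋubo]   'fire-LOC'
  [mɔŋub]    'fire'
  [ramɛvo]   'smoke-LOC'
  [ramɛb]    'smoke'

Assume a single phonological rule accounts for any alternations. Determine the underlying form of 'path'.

The root 'path' surfaces as [lɔlovo] and [lɔlob], with a stem-final [v] ~ [b] alternation.
If /b/ were underlying and a rule turned it into [v] before the LOC suffix, 'fire' would also alternate; but it has [b] in both [mɔŋubo] and [mɔŋub].
The underlying segment must be /v/; voiced fricatives become stops word-finally, yielding [b] there.
So 'path' = /lɔlov/.

/lɔlov/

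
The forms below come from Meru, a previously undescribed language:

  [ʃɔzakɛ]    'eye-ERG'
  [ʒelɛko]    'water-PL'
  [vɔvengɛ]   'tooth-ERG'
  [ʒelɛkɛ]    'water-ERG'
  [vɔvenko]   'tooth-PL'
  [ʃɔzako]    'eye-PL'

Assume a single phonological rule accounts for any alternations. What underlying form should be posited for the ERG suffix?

The ERG suffix surfaces as [-gɛ] and [-kɛ], depending on the final segment of the stem.
By contrast the PL suffix keeps its initial [k] throughout — that segment must be underlying.
So the underlying form is /-gɛ/, and voiced stops become voiceless after a vowel.

/-gɛ/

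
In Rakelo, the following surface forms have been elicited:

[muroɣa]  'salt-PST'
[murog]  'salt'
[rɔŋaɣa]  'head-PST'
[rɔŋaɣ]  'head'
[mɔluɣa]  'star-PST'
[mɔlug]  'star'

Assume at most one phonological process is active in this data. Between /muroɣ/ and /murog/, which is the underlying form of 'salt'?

'salt' shows [ɣ] ~ [g] at the end of the stem ([muroɣa] vs [murog]).
If /ɣ/ were underlying and a rule turned it into [g] in isolation, 'head' would also alternate; but it has [ɣ] in both [rɔŋaɣa] and [rɔŋaɣ].
The alternation reflects intervocalic spirantization: voiced stops become fricatives between vowels. /g/ is underlying.

/murog/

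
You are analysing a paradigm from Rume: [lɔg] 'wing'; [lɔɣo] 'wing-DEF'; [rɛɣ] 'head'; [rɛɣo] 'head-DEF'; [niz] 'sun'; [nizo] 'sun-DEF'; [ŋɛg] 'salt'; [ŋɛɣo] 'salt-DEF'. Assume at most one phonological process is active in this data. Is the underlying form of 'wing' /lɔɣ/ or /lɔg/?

/lɔg/

The stem for 'wing' ends in [g] in [lɔg] but [ɣ] in [lɔɣo].
But 'head' keeps [ɣ] in both environments ([rɛɣ], [rɛɣo]), so there is no rule changing /ɣ/ to [g] in isolation.
So /g/ is underlying, and a rule of intervocalic spirantization — voiced stops become fricatives between vowels — gives [ɣ].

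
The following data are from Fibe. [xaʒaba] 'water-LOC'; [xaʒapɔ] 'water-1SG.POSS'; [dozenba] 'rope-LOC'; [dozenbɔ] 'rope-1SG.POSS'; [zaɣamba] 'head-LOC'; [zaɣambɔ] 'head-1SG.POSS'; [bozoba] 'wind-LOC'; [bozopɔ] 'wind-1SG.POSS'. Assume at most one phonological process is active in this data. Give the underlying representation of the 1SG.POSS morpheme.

The 1SG.POSS morpheme has two allomorphs, [-bɔ] and [-pɔ].
The LOC suffix, which begins with [b], is invariant after every stem; so [b] is not altered by any rule here.
The 1SG.POSS suffix is therefore /-pɔ/ underlyingly, with post-nasal voicing: voiceless stops become voiced after a nasal.

/-pɔ/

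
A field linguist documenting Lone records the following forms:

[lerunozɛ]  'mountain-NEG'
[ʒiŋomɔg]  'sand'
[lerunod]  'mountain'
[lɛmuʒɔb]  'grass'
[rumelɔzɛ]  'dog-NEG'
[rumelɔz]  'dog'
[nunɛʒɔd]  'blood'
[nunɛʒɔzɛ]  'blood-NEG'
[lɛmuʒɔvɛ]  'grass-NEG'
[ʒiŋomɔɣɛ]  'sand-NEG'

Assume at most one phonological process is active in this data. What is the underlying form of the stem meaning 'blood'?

The root 'blood' surfaces as [nunɛʒɔd] and [nunɛʒɔzɛ], with a stem-final [d] ~ [z] alternation.
Compare 'dog', with invariant [z] in [rumelɔz] and [rumelɔzɛ]: an analysis with underlying /z/ and a rule producing [d] in isolation would wrongly predict alternation here too.
So /d/ is underlying, and a rule of intervocalic spirantization — voiced stops become fricatives between vowels — gives [z].
So 'blood' = /nunɛʒɔd/.

/nunɛʒɔd/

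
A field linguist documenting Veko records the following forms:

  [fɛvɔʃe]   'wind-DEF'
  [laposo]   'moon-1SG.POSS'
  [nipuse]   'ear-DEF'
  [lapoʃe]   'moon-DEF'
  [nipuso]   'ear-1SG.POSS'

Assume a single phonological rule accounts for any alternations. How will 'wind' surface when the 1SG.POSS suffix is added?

[fɛvɔso]

In [lapoʃe] and [laposo] the final segment of 'moon' alternates: [ʃ] ~ [s].
But 'ear' keeps [s] in both environments ([nipuse], [nipuso]), so there is no rule changing /s/ to [ʃ] before the DEF suffix.
Therefore /ʃ/ is basic and [s] is derived by depalatalization (palato-alveolar /ʃ/ becomes [s] when no front vowel follows).
The one attested form of 'wind', [fɛvɔʃe], shows underlying /fɛvɔʃ/. Applying the same rule when no front vowel follows gives [fɛvɔso].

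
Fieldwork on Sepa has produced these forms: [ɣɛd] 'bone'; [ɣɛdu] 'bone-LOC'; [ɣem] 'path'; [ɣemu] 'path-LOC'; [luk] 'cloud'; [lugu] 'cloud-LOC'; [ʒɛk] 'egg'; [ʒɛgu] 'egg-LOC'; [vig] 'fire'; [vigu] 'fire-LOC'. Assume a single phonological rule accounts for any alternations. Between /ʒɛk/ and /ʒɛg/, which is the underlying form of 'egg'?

/ʒɛk/

The stem for 'egg' ends in [k] in [ʒɛk] but [g] in [ʒɛgu].
If /g/ were underlying and a rule turned it into [k] in isolation, 'fire' would also alternate; but it has [g] in both [vig] and [vigu].
The alternation reflects intervocalic voicing: voiceless stops become voiced between vowels. /k/ is underlying.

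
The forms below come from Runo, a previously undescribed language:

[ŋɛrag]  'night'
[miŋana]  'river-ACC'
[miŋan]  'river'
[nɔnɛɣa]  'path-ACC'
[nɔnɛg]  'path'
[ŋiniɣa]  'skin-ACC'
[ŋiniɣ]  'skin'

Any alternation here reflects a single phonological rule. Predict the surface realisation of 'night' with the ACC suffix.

[ŋɛraɣa]

The stem for 'path' ends in [ɣ] in [nɔnɛɣa] but [g] in [nɔnɛg].
But 'skin' keeps [ɣ] in both environments ([ŋiniɣa], [ŋiniɣ]), so there is no rule changing /ɣ/ to [g] in isolation.
The underlying segment must be /g/; voiced stops become fricatives between vowels, yielding [ɣ] there.
The one attested form of 'night', [ŋɛrag], shows underlying /ŋɛrag/. Applying the same rule between vowels gives [ŋɛraɣa].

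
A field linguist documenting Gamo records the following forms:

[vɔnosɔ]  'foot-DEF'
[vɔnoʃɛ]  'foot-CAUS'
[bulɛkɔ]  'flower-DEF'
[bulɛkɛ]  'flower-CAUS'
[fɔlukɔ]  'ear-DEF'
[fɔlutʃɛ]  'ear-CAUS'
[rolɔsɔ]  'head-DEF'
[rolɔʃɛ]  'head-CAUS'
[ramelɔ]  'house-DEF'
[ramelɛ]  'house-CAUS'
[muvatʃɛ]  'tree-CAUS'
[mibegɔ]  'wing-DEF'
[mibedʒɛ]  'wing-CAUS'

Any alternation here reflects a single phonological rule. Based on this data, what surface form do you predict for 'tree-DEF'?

[muvakɔ]

The root 'ear' surfaces as [fɔlukɔ] and [fɔlutʃɛ], with a stem-final [k] ~ [tʃ] alternation.
But 'flower' keeps [k] in both environments ([bulɛkɔ], [bulɛkɛ]), so there is no rule changing /k/ to [tʃ] before the CAUS suffix.
Therefore /tʃ/ is basic and [k] is derived by depalatalization (palato-alveolar /tʃ/, /dʒ/ and /ʃ/ become [k], [g] and [s] when no front vowel follows).
The one attested form of 'tree', [muvatʃɛ], shows underlying /muvatʃ/. Applying the same rule when no front vowel follows gives [muvakɔ].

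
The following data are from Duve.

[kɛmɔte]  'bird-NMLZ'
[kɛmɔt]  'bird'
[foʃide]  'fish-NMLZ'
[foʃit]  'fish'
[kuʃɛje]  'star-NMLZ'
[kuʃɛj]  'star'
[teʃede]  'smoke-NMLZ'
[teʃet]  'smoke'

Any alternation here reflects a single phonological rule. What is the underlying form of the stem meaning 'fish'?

/foʃid/

In [foʃide] and [foʃit] the final segment of 'fish' alternates: [d] ~ [t].
The stem 'bird' ([kɛmɔte], [kɛmɔt]) shows [t] unchanged in both environments, so [t] cannot be basic with [d] derived before the NMLZ suffix.
Therefore /d/ is basic and [t] is derived by word-final obstruent devoicing (voiced obstruents become voiceless word-finally).
So 'fish' = /foʃid/.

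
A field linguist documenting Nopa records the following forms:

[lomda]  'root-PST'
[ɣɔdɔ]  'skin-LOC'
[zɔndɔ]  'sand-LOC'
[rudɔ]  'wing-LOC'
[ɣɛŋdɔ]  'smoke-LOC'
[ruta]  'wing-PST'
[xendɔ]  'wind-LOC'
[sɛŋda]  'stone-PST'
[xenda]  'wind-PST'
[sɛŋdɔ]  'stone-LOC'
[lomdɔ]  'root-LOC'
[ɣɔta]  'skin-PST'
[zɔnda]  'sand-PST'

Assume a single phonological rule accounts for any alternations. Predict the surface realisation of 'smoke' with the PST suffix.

[ɣɛŋda]

The PST suffix surfaces as [-da] and [-ta], depending on the final segment of the stem.
By contrast the LOC suffix keeps its initial [d] throughout — that segment must be underlying.
The PST suffix is therefore /-ta/ underlyingly, with post-nasal voicing: voiceless stops become voiced after a nasal.
After 'smoke', which ends in a nasal, the suffix surfaces as [-da], giving [ɣɛŋda].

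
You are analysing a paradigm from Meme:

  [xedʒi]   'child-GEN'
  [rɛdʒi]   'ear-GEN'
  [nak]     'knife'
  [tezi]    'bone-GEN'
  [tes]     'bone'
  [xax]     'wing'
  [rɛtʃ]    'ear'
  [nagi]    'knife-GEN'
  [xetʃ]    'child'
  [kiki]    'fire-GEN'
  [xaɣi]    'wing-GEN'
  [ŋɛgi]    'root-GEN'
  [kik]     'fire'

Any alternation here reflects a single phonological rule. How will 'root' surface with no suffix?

[ŋɛk]

'knife' shows [g] ~ [k] at the end of the stem ([nagi] vs [nak]).
Compare 'fire', with invariant [k] in [kiki] and [kik]: an analysis with underlying /k/ and a rule producing [g] before the GEN suffix would wrongly predict alternation here too.
The alternation reflects word-final obstruent devoicing: voiced obstruents become voiceless word-finally. /g/ is underlying.
The one attested form of 'root', [ŋɛgi], shows underlying /ŋɛg/. Applying the same rule word-finally gives [ŋɛk].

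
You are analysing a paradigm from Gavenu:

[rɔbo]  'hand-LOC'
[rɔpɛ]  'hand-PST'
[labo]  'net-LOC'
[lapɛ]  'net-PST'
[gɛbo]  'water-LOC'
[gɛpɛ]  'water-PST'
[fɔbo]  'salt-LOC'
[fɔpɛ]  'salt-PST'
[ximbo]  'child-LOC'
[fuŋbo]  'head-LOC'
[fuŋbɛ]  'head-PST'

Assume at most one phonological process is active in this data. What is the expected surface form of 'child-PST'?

[ximbɛ]

The PST suffix surfaces as [-bɛ] and [-pɛ], depending on the final segment of the stem.
By contrast the LOC suffix keeps its initial [b] throughout — that segment must be underlying.
So the underlying form is /-pɛ/, and voiceless stops become voiced after a nasal.
After 'child', which ends in a nasal, the suffix surfaces as [-bɛ], giving [ximbɛ].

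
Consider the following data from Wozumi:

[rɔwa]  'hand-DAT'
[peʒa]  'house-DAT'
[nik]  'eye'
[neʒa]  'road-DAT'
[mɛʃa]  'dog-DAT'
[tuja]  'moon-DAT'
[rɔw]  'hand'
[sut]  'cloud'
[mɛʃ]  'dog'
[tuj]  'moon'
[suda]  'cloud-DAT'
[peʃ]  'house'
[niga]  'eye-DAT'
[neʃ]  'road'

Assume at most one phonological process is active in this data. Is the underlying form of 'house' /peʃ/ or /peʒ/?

'house' shows [ʒ] ~ [ʃ] at the end of the stem ([peʒa] vs [peʃ]).
The stem 'dog' ([mɛʃa], [mɛʃ]) shows [ʃ] unchanged in both environments, so [ʃ] cannot be basic with [ʒ] derived before the DAT suffix.
So /ʒ/ is underlying, and a rule of word-final obstruent devoicing — voiced obstruents become voiceless word-finally — gives [ʃ].

/peʒ/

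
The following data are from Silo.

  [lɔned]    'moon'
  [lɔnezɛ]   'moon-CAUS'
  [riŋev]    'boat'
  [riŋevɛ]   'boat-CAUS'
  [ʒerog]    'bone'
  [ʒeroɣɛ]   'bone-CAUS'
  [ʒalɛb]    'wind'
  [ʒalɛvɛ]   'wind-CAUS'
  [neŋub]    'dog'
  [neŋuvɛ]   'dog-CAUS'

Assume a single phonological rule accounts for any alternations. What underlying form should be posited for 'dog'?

/neŋub/

The stem for 'dog' ends in [b] in [neŋub] but [v] in [neŋuvɛ].
But 'boat' keeps [v] in both environments ([riŋev], [riŋevɛ]), so there is no rule changing /v/ to [b] in isolation.
The alternation reflects intervocalic spirantization: voiced stops become fricatives between vowels. /b/ is underlying.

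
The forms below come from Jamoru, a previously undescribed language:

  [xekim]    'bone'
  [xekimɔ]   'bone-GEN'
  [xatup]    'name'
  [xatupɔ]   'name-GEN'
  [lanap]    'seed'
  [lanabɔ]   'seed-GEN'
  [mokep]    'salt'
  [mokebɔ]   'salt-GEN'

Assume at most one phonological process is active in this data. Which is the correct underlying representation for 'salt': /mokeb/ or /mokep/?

/mokeb/

The stem for 'salt' ends in [p] in [mokep] but [b] in [mokebɔ].
If /p/ were underlying and a rule turned it into [b] before the GEN suffix, 'name' would also alternate; but it has [p] in both [xatup] and [xatupɔ].
So /b/ is underlying, and a rule of word-final obstruent devoicing — voiced obstruents become voiceless word-finally — gives [p].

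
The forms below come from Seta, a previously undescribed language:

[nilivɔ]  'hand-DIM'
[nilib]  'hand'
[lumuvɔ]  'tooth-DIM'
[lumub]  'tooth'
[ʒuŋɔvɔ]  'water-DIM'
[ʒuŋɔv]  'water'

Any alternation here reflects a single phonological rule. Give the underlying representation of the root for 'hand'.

The root 'hand' surfaces as [nilivɔ] and [nilib], with a stem-final [v] ~ [b] alternation.
But 'water' keeps [v] in both environments ([ʒuŋɔvɔ], [ʒuŋɔv]), so there is no rule changing /v/ to [b] in isolation.
Therefore /b/ is basic and [v] is derived by intervocalic spirantization (voiced stops become fricatives between vowels).
Hence 'hand' is /nilib/ underlyingly.

/nilib/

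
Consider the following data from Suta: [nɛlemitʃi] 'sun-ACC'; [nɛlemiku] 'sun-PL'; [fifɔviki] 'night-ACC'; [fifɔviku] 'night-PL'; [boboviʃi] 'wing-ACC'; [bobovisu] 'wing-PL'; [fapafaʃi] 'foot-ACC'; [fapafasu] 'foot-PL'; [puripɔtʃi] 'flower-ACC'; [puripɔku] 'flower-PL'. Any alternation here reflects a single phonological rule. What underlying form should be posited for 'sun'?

/nɛlemitʃ/

'sun' shows [tʃ] ~ [k] at the end of the stem ([nɛlemitʃi] vs [nɛlemiku]).
Compare 'night', with invariant [k] in [fifɔviki] and [fifɔviku]: an analysis with underlying /k/ and a rule producing [tʃ] before the ACC suffix would wrongly predict alternation here too.
So /tʃ/ is underlying, and a rule of depalatalization — palato-alveolar /tʃ/ and /ʃ/ become [k] and [s] when no front vowel follows — gives [k].
The underlying form of 'sun' is therefore /nɛlemitʃ/.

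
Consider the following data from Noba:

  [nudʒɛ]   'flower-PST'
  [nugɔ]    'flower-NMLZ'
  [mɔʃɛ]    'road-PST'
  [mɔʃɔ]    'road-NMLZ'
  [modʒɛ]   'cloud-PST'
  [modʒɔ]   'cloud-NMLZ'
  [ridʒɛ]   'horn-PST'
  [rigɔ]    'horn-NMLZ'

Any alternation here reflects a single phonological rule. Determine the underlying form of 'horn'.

/rig/

The stem for 'horn' ends in [dʒ] in [ridʒɛ] but [g] in [rigɔ].
The stem 'cloud' ([modʒɛ], [modʒɔ]) shows [dʒ] unchanged in both environments, so [dʒ] cannot be basic with [g] derived before the NMLZ suffix.
The underlying segment must be /g/; /g/ becomes palato-alveolar [dʒ] before a front vowel, yielding [dʒ] there.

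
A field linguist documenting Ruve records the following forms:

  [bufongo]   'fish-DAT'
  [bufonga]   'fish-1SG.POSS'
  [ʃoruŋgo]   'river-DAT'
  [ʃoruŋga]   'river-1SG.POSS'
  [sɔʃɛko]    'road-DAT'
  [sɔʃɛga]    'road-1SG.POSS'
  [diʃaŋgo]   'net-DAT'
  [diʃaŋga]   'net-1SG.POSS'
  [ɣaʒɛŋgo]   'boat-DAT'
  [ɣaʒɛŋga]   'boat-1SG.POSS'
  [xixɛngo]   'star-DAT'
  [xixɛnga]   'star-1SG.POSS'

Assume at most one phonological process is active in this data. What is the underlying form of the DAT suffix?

The DAT morpheme has two allomorphs, [-go] and [-ko].
The 1SG.POSS suffix, which begins with [g], is invariant after every stem; so [g] is not altered by any rule here.
The DAT suffix is therefore /-ko/ underlyingly, with post-nasal voicing: voiceless stops become voiced after a nasal.

/-ko/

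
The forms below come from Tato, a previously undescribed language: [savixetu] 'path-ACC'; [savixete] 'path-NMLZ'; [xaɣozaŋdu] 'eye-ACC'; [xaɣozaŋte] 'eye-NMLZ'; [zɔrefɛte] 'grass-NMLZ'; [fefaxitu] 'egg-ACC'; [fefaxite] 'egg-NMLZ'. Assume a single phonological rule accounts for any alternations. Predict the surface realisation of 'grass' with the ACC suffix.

[zɔrefɛtu]

The ACC morpheme has two allomorphs, [-du] and [-tu].
The NMLZ suffix, which begins with [t], is invariant after every stem; so [t] is not altered by any rule here.
So the underlying form is /-du/, and voiced stops become voiceless after a vowel.
After 'grass', which ends in a vowel, the suffix surfaces as [-tu], giving [zɔrefɛtu].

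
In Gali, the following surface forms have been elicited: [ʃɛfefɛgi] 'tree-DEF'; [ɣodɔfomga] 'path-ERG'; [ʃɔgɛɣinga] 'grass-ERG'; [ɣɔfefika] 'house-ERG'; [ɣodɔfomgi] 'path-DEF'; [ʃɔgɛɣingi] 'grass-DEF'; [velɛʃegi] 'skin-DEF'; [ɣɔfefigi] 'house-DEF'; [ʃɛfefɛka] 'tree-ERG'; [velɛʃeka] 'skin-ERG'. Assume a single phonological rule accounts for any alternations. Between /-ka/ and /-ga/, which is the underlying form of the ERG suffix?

/-ka/

The ERG morpheme has two allomorphs, [-ga] and [-ka].
By contrast the DEF suffix keeps its initial [g] throughout — that segment must be underlying.
So the underlying form is /-ka/, and voiceless stops become voiced after a nasal.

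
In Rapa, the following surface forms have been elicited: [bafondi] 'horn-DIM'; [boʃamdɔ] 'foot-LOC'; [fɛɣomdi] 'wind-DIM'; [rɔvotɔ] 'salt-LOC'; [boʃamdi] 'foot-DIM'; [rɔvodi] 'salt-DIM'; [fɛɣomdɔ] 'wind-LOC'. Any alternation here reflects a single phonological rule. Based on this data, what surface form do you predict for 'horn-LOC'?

[bafondɔ]

The LOC morpheme has two allomorphs, [-dɔ] and [-tɔ].
By contrast the DIM suffix keeps its initial [d] throughout — that segment must be underlying.
The LOC suffix is therefore /-tɔ/ underlyingly, with post-nasal voicing: voiceless stops become voiced after a nasal.
After 'horn', which ends in a nasal, the suffix surfaces as [-dɔ], giving [bafondɔ].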